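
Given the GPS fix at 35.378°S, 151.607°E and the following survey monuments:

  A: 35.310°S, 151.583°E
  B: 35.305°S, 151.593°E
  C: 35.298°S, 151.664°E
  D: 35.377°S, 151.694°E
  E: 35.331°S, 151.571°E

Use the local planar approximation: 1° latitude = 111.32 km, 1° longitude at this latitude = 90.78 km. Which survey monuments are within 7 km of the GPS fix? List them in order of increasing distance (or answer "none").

Distances from 35.378°S, 151.607°E:
A: 7.877 km
B: 8.225 km
C: 10.300 km
D: 7.899 km
E: 6.169 km
Threshold 7 km: E (6.169 km) is within range.

E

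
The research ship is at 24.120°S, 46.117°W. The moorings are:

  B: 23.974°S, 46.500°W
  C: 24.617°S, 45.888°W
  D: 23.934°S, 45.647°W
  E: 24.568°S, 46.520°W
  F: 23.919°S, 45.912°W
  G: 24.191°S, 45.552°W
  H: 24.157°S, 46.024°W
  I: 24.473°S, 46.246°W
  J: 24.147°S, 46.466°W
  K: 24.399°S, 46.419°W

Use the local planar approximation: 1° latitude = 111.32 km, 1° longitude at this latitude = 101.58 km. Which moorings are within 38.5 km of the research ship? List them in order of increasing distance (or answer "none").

H, F, J

Distances from 24.120°S, 46.117°W:
B: √((0.146·111.32)² + (-0.383·101.58)²) = √(264.15091 + 1513.60992) = 42.164 km
C: √((-0.497·111.32)² + (0.229·101.58)²) = √(3060.97070 + 541.11227) = 60.017 km
D: √((0.186·111.32)² + (0.470·101.58)²) = √(428.71856 + 2279.35585) = 52.039 km
E: √((-0.448·111.32)² + (-0.403·101.58)²) = √(2487.15255 + 1675.81668) = 64.521 km
F: √((0.201·111.32)² + (0.205·101.58)²) = √(500.65495 + 433.63481) = 30.566 km
G: √((-0.071·111.32)² + (0.565·101.58)²) = √(62.46879 + 3293.92201) = 57.934 km
H: √((-0.037·111.32)² + (0.093·101.58)²) = √(16.96484 + 89.24468) = 10.306 km
I: √((-0.353·111.32)² + (-0.129·101.58)²) = √(1544.17247 + 171.71010) = 41.423 km
J: √((-0.027·111.32)² + (-0.349·101.58)²) = √(9.03387 + 1256.80318) = 35.579 km
K: √((-0.279·111.32)² + (-0.302·101.58)²) = √(964.61676 + 941.08815) = 43.654 km
Threshold 38.5 km: H (10.306 km), F (30.566 km), J (35.579 km) are within range.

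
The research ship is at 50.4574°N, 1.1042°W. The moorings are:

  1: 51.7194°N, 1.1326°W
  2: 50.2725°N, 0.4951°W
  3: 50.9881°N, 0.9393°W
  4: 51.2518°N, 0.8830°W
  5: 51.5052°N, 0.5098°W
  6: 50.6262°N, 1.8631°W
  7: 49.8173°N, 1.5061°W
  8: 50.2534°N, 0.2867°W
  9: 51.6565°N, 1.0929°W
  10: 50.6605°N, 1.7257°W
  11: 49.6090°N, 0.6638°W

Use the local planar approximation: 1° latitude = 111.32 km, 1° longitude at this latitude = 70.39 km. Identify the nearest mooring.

2

Distances from 50.4574°N, 1.1042°W:
1: √((1.2620·111.32)² + (-0.0284·70.39)²) = √(19736.271241 + 3.996305) = 140.5001 km
2: √((-0.1849·111.32)² + (0.6091·70.39)²) = √(423.662688 + 1838.226952) = 47.5593 km
3: √((0.5307·111.32)² + (0.1649·70.39)²) = √(3490.153842 + 134.729669) = 60.2070 km
4: √((0.7944·111.32)² + (0.2212·70.39)²) = √(7820.326158 + 242.433246) = 89.7929 km
5: √((1.0478·111.32)² + (0.5944·70.39)²) = √(13605.145276 + 1750.570203) = 123.9182 km
6: √((0.1688·111.32)² + (-0.7589·70.39)²) = √(353.094766 + 2853.586463) = 56.6276 km
7: √((-0.6401·111.32)² + (-0.4019·70.39)²) = √(5077.407845 + 800.309446) = 76.6663 km
8: √((-0.2040·111.32)² + (0.8175·70.39)²) = √(515.711398 + 3311.291796) = 61.8628 km
9: √((1.1991·111.32)² + (0.0113·70.39)²) = √(17817.928066 + 0.632672) = 133.4862 km
10: √((0.2031·111.32)² + (-0.6215·70.39)²) = √(511.171041 + 1913.833694) = 49.2443 km
11: √((-0.8484·111.32)² + (0.4404·70.39)²) = √(8919.647981 + 960.984872) = 99.4014 km
Minimum: 2 at 47.5593 km.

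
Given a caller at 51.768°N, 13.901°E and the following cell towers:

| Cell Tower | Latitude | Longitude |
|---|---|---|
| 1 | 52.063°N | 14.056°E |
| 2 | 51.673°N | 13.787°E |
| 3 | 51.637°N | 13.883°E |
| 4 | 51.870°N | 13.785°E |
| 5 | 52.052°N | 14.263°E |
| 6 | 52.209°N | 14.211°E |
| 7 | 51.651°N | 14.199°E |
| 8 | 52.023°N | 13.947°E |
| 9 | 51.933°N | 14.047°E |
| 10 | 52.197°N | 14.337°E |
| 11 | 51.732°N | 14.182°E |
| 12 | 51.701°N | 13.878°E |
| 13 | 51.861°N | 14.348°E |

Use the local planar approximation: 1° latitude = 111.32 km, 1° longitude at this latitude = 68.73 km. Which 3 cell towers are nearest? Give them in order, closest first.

Distances from 51.768°N, 13.901°E:
1: 34.524 km
2: 13.162 km
3: 14.635 km
4: 13.874 km
5: 40.231 km
6: 53.516 km
7: 24.272 km
8: 28.562 km
9: 20.930 km
10: 56.379 km
11: 19.725 km
12: 7.624 km
13: 32.420 km
Sorted: 12 (7.624 km) < 2 (13.162 km) < 4 (13.874 km) < 3 (14.635 km) < 11 (19.725 km) < …

12, 2, 4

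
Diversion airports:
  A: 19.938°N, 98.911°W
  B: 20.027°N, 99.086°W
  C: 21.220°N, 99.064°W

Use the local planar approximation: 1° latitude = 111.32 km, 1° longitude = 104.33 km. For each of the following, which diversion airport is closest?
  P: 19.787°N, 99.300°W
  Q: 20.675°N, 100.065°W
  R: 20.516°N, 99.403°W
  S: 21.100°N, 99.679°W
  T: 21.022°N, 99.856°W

P at 19.787°N, 99.300°W:
  A: √((0.151·111.32)² + (0.389·104.33)²) = √(282.55324 + 1647.09109) = 43.928 km
  B: √((0.240·111.32)² + (0.214·104.33)²) = √(713.78740 + 498.47796) = 34.818 km
  C: √((1.433·111.32)² + (0.236·104.33)²) = √(25447.12810 + 606.23697) = 161.411 km
  → nearest: B (34.818 km)
Q at 20.675°N, 100.065°W:
  A: √((-0.737·111.32)² + (1.154·104.33)²) = √(6731.02760 + 14495.39427) = 145.693 km
  B: √((-0.648·111.32)² + (0.979·104.33)²) = √(5203.51016 + 10432.38962) = 125.044 km
  C: √((0.545·111.32)² + (1.001·104.33)²) = √(3680.77610 + 10906.52928) = 120.778 km
  → nearest: C (120.778 km)
R at 20.516°N, 99.403°W:
  A: √((-0.578·111.32)² + (0.492·104.33)²) = √(4140.01650 + 2634.80586) = 82.309 km
  B: √((-0.489·111.32)² + (0.317·104.33)²) = √(2963.22148 + 1093.79753) = 63.695 km
  C: √((0.704·111.32)² + (0.339·104.33)²) = √(6141.74405 + 1250.88623) = 85.980 km
  → nearest: B (63.695 km)
S at 21.100°N, 99.679°W:
  A: √((-1.162·111.32)² + (0.768·104.33)²) = √(16732.41592 + 6420.08614) = 152.159 km
  B: √((-1.073·111.32)² + (0.593·104.33)²) = √(14267.43292 + 3827.61107) = 134.518 km
  C: √((0.120·111.32)² + (0.615·104.33)²) = √(178.44685 + 4116.88415) = 65.539 km
  → nearest: C (65.539 km)
T at 21.022°N, 99.856°W:
  A: √((-1.084·111.32)² + (0.945·104.33)²) = √(14561.46128 + 9720.35289) = 155.826 km
  B: √((-0.995·111.32)² + (0.770·104.33)²) = √(12268.53078 + 6453.56762) = 136.829 km
  C: √((0.198·111.32)² + (0.792·104.33)²) = √(485.82155 + 6827.61113) = 85.519 km
  → nearest: C (85.519 km)

P→B; Q→C; R→B; S→C; T→C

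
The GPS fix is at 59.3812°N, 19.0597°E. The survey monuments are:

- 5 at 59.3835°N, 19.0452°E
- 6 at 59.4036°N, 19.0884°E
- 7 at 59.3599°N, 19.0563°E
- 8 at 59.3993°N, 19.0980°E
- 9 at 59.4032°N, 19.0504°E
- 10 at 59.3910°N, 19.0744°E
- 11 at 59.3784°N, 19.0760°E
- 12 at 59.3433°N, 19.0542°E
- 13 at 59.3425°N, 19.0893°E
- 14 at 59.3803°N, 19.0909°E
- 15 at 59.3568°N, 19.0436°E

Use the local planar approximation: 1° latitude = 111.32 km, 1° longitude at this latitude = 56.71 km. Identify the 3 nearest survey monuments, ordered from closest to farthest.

5, 11, 10

Distances from 59.3812°N, 19.0597°E:
5: 0.8612 km
6: 2.9777 km
7: 2.3789 km
8: 2.9627 km
9: 2.5052 km
10: 1.3730 km
11: 0.9755 km
12: 4.2305 km
13: 4.6236 km
14: 1.7722 km
15: 2.8656 km
Sorted: 5 (0.8612 km) < 11 (0.9755 km) < 10 (1.3730 km) < 14 (1.7722 km) < 7 (2.3789 km) < …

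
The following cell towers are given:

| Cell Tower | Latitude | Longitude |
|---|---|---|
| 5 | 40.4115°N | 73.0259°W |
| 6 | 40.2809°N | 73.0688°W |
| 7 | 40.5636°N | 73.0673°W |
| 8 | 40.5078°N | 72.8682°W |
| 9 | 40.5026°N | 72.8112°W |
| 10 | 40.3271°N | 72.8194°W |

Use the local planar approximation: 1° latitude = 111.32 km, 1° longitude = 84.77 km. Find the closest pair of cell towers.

Pairwise distances:
5–6: √((-0.1306·111.32)² + (-0.0429·84.77)²) = √(211.364842 + 13.225100) = 14.9863 km
5–7: √((0.1521·111.32)² + (-0.0414·84.77)²) = √(286.684903 + 12.316436) = 17.2917 km
5–8: √((0.0963·111.32)² + (0.1577·84.77)²) = √(114.920887 + 178.709547) = 17.1356 km
5–9: √((0.0911·111.32)² + (0.2147·84.77)²) = √(102.844992 + 331.244332) = 20.8348 km
5–10: √((-0.0844·111.32)² + (0.2065·84.77)²) = √(88.273691 + 306.425200) = 19.8670 km
6–7: √((0.2827·111.32)² + (0.0015·84.77)²) = √(990.371222 + 0.016168) = 31.4704 km
6–8: √((0.2269·111.32)² + (0.2006·84.77)²) = √(637.992226 + 289.165332) = 30.4493 km
6–9: √((0.2217·111.32)² + (0.2576·84.77)²) = √(609.084828 + 476.843738) = 32.9534 km
6–10: √((0.0462·111.32)² + (0.2494·84.77)²) = √(26.450284 + 446.968857) = 21.7582 km
7–8: √((-0.0558·111.32)² + (0.1991·84.77)²) = √(38.584670 + 284.856994) = 17.9845 km
7–9: √((-0.0610·111.32)² + (0.2561·84.77)²) = √(46.111162 + 471.306602) = 22.7468 km
7–10: √((-0.2365·111.32)² + (0.2479·84.77)²) = √(693.120407 + 441.608496) = 33.6857 km
8–9: √((-0.0052·111.32)² + (0.0570·84.77)²) = √(0.335084 + 23.347161) = 4.8664 km
8–10: √((-0.1807·111.32)² + (0.0488·84.77)²) = √(404.634306 + 17.112916) = 20.5365 km
9–10: √((-0.1755·111.32)² + (-0.0082·84.77)²) = √(381.681084 + 0.483183) = 19.5490 km
Closest pair: 8–9 at 4.8664 km.

8 and 9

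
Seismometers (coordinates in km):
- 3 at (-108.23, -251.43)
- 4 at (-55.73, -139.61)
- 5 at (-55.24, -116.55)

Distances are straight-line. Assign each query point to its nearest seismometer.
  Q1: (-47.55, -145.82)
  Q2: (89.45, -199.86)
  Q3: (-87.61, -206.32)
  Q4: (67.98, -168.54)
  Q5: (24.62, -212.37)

Q1 at (-47.55, -145.82):
  3: 121.80 km
  4: 10.27 km
  5: 30.26 km
  → nearest: 4 (10.27 km)
Q2 at (89.45, -199.86):
  3: 204.30 km
  4: 157.19 km
  5: 166.96 km
  → nearest: 4 (157.19 km)
Q3 at (-87.61, -206.32):
  3: 49.60 km
  4: 73.94 km
  5: 95.43 km
  → nearest: 3 (49.60 km)
Q4 at (67.98, -168.54):
  3: 194.73 km
  4: 127.05 km
  5: 133.74 km
  → nearest: 4 (127.05 km)
Q5 at (24.62, -212.37):
  3: 138.47 km
  4: 108.40 km
  5: 124.74 km
  → nearest: 4 (108.40 km)

Q1→4; Q2→4; Q3→3; Q4→4; Q5→4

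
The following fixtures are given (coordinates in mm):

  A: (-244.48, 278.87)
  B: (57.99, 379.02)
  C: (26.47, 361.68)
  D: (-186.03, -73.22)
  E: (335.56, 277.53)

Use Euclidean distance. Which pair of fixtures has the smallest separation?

Pairwise distances:
A–B: 318.62 mm
A–C: 283.32 mm
A–D: 356.91 mm
A–E: 580.04 mm
B–C: 35.97 mm
B–D: 513.87 mm
B–E: 295.54 mm
C–D: 484.04 mm
C–E: 320.34 mm
D–E: 628.56 mm
Closest pair: B–C at 35.97 mm.

B and C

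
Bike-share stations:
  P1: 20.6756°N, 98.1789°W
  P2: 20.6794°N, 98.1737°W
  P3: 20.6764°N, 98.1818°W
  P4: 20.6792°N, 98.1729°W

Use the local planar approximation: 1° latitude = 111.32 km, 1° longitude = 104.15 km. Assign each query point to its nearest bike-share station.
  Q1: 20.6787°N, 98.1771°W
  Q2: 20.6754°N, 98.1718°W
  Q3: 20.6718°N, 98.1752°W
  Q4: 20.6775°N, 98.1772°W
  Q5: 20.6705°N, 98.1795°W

Q1→P2; Q2→P4; Q3→P1; Q4→P1; Q5→P1

Q1 at 20.6787°N, 98.1771°W:
  P1: √((-0.0031·111.32)² + (-0.0018·104.15)²) = √(0.119088 + 0.035145) = 0.3927 km
  P2: √((0.0007·111.32)² + (0.0034·104.15)²) = √(0.006072 + 0.125394) = 0.3626 km
  P3: √((-0.0023·111.32)² + (-0.0047·104.15)²) = √(0.065554 + 0.239615) = 0.5524 km
  P4: √((0.0005·111.32)² + (0.0042·104.15)²) = √(0.003098 + 0.191345) = 0.4410 km
  → nearest: P2 (0.3626 km)
Q2 at 20.6754°N, 98.1718°W:
  P1: √((0.0002·111.32)² + (-0.0071·104.15)²) = √(0.000496 + 0.546808) = 0.7398 km
  P2: √((0.0040·111.32)² + (-0.0019·104.15)²) = √(0.198274 + 0.039158) = 0.4873 km
  P3: √((0.0010·111.32)² + (-0.0100·104.15)²) = √(0.012392 + 1.084722) = 1.0474 km
  P4: √((0.0038·111.32)² + (-0.0011·104.15)²) = √(0.178943 + 0.013125) = 0.4383 km
  → nearest: P4 (0.4383 km)
Q3 at 20.6718°N, 98.1752°W:
  P1: √((0.0038·111.32)² + (-0.0037·104.15)²) = √(0.178943 + 0.148498) = 0.5722 km
  P2: √((0.0076·111.32)² + (0.0015·104.15)²) = √(0.715770 + 0.024406) = 0.8603 km
  P3: √((0.0046·111.32)² + (-0.0066·104.15)²) = √(0.262218 + 0.472505) = 0.8572 km
  P4: √((0.0074·111.32)² + (0.0023·104.15)²) = √(0.678594 + 0.057382) = 0.8579 km
  → nearest: P1 (0.5722 km)
Q4 at 20.6775°N, 98.1772°W:
  P1: √((-0.0019·111.32)² + (-0.0017·104.15)²) = √(0.044736 + 0.031348) = 0.2758 km
  P2: √((0.0019·111.32)² + (0.0035·104.15)²) = √(0.044736 + 0.132878) = 0.4214 km
  P3: √((-0.0011·111.32)² + (-0.0046·104.15)²) = √(0.014994 + 0.229527) = 0.4945 km
  P4: √((0.0017·111.32)² + (0.0043·104.15)²) = √(0.035813 + 0.200565) = 0.4862 km
  → nearest: P1 (0.2758 km)
Q5 at 20.6705°N, 98.1795°W:
  P1: √((0.0051·111.32)² + (0.0006·104.15)²) = √(0.322320 + 0.003905) = 0.5712 km
  P2: √((0.0089·111.32)² + (0.0058·104.15)²) = √(0.981582 + 0.364901) = 1.1604 km
  P3: √((0.0059·111.32)² + (-0.0023·104.15)²) = √(0.431370 + 0.057382) = 0.6991 km
  P4: √((0.0087·111.32)² + (0.0066·104.15)²) = √(0.937961 + 0.472505) = 1.1876 km
  → nearest: P1 (0.5712 km)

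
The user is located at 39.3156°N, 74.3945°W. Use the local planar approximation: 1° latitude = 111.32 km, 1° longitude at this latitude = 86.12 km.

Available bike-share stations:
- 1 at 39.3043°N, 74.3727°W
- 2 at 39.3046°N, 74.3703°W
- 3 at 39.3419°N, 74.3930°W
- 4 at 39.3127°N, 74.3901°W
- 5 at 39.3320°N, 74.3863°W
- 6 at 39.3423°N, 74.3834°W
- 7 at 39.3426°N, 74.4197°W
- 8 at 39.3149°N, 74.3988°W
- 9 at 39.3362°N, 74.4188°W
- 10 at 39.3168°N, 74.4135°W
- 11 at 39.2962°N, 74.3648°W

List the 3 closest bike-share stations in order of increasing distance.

Distances from 39.3156°N, 74.3945°W:
1: √((-0.0113·111.32)² + (0.0218·86.12)²) = √(1.582353 + 3.524691) = 2.2599 km
2: √((-0.0110·111.32)² + (0.0242·86.12)²) = √(1.499449 + 4.343489) = 2.4172 km
3: √((0.0263·111.32)² + (0.0015·86.12)²) = √(8.571521 + 0.016687) = 2.9306 km
4: √((-0.0029·111.32)² + (0.0044·86.12)²) = √(0.104218 + 0.143586) = 0.4978 km
5: √((0.0164·111.32)² + (0.0082·86.12)²) = √(3.332991 + 0.498696) = 1.9575 km
6: √((0.0267·111.32)² + (0.0111·86.12)²) = √(8.834234 + 0.913806) = 3.1222 km
7: √((0.0270·111.32)² + (-0.0252·86.12)²) = √(9.033872 + 4.709872) = 3.7073 km
8: √((-0.0007·111.32)² + (-0.0043·86.12)²) = √(0.006072 + 0.137134) = 0.3784 km
9: √((0.0206·111.32)² + (-0.0243·86.12)²) = √(5.258730 + 4.379460) = 3.1045 km
10: √((0.0012·111.32)² + (-0.0190·86.12)²) = √(0.017845 + 2.677412) = 1.6417 km
11: √((-0.0194·111.32)² + (0.0297·86.12)²) = √(4.663907 + 6.542157) = 3.3475 km
Sorted: 8 (0.3784 km) < 4 (0.4978 km) < 10 (1.6417 km) < 5 (1.9575 km) < 1 (2.2599 km) < …

8, 4, 10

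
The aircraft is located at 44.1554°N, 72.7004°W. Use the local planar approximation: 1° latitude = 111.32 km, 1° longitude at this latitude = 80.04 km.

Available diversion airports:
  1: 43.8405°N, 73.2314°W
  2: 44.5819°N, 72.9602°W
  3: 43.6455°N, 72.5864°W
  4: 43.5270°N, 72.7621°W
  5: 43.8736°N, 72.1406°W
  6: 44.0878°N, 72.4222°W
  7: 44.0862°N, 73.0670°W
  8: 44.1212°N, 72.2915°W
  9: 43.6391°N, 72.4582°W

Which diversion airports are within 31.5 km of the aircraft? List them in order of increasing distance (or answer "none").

Distances from 44.1554°N, 72.7004°W:
1: 55.0925 km
2: 51.8321 km
3: 57.4908 km
4: 70.1276 km
5: 54.6963 km
6: 23.5043 km
7: 30.3370 km
8: 32.9490 km
9: 60.6558 km
Threshold 31.5 km: 6 (23.5043 km), 7 (30.3370 km) are within range.

6, 7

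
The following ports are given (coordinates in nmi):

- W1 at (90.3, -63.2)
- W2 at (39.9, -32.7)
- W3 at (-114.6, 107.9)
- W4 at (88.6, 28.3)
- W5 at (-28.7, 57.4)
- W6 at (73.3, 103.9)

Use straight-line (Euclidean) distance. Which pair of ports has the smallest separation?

Pairwise distances:
W1–W2: 58.9 nmi
W1–W3: 266.9 nmi
W1–W4: 91.5 nmi
W1–W5: 169.4 nmi
W1–W6: 168.0 nmi
W2–W3: 208.9 nmi
W2–W4: 78.1 nmi
W2–W5: 113.2 nmi
W2–W6: 140.6 nmi
W3–W4: 218.2 nmi
W3–W5: 99.6 nmi
W3–W6: 187.9 nmi
W4–W5: 120.9 nmi
W4–W6: 77.1 nmi
W5–W6: 112.1 nmi
Closest pair: W1–W2 at 58.9 nmi.

W1 and W2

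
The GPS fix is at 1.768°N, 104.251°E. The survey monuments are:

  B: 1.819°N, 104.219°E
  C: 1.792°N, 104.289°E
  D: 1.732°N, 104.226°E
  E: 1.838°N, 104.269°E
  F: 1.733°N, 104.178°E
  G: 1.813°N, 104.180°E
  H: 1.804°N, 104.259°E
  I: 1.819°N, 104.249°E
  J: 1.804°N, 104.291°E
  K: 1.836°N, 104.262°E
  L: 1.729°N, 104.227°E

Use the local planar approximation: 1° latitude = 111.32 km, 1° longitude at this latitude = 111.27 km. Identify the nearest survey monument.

Distances from 1.768°N, 104.251°E:
B: √((0.051·111.32)² + (-0.032·111.27)²) = √(32.23196 + 12.67816) = 6.702 km
C: √((0.024·111.32)² + (0.038·111.27)²) = √(7.13787 + 17.87818) = 5.002 km
D: √((-0.036·111.32)² + (-0.025·111.27)²) = √(16.06022 + 7.73813) = 4.878 km
E: √((0.070·111.32)² + (0.018·111.27)²) = √(60.72150 + 4.01145) = 8.046 km
F: √((-0.035·111.32)² + (-0.073·111.27)²) = √(15.18037 + 65.97842) = 9.009 km
G: √((0.045·111.32)² + (-0.071·111.27)²) = √(25.09409 + 62.41269) = 9.355 km
H: √((0.036·111.32)² + (0.008·111.27)²) = √(16.06022 + 0.79238) = 4.105 km
I: √((0.051·111.32)² + (-0.002·111.27)²) = √(32.23196 + 0.04952) = 5.682 km
J: √((0.036·111.32)² + (0.040·111.27)²) = √(16.06022 + 19.80962) = 5.989 km
K: √((0.068·111.32)² + (0.011·111.27)²) = √(57.30127 + 1.49810) = 7.668 km
L: √((-0.039·111.32)² + (-0.024·111.27)²) = √(18.84845 + 7.13146) = 5.097 km
Minimum: H at 4.105 km.

H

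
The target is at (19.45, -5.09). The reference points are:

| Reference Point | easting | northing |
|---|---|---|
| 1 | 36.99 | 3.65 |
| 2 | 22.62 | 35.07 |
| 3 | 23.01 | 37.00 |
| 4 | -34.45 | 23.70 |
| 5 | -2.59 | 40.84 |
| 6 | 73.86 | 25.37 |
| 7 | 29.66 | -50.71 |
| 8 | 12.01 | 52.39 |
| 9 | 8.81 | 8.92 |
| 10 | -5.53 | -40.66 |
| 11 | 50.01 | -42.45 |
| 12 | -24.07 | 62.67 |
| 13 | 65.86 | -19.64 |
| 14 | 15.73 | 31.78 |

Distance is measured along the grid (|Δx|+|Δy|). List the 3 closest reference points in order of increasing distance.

9, 1, 14

Distances from (19.45, -5.09):
1: |17.54| + |8.74| = 17.54 + 8.74 = 26.28
2: |3.17| + |40.16| = 3.17 + 40.16 = 43.33
3: |3.56| + |42.09| = 3.56 + 42.09 = 45.65
4: |-53.90| + |28.79| = 53.90 + 28.79 = 82.69
5: |-22.04| + |45.93| = 22.04 + 45.93 = 67.97
6: |54.41| + |30.46| = 54.41 + 30.46 = 84.87
7: |10.21| + |-45.62| = 10.21 + 45.62 = 55.83
8: |-7.44| + |57.48| = 7.44 + 57.48 = 64.92
9: |-10.64| + |14.01| = 10.64 + 14.01 = 24.65
10: |-24.98| + |-35.57| = 24.98 + 35.57 = 60.55
11: |30.56| + |-37.36| = 30.56 + 37.36 = 67.92
12: |-43.52| + |67.76| = 43.52 + 67.76 = 111.28
13: |46.41| + |-14.55| = 46.41 + 14.55 = 60.96
14: |-3.72| + |36.87| = 3.72 + 36.87 = 40.59
Sorted: 9 (24.65) < 1 (26.28) < 14 (40.59) < 2 (43.33) < 3 (45.65) < …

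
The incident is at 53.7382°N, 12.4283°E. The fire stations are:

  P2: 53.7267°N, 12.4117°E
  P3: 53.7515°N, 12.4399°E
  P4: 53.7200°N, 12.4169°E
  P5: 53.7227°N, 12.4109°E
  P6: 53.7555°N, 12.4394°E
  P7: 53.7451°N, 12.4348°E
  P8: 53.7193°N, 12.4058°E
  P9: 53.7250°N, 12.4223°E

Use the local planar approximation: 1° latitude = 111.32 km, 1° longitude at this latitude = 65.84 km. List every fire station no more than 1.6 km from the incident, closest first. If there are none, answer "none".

P7, P9

Distances from 53.7382°N, 12.4283°E:
P2: √((-0.0115·111.32)² + (-0.0166·65.84)²) = √(1.638861 + 1.194527) = 1.6833 km
P3: √((0.0133·111.32)² + (0.0116·65.84)²) = √(2.192046 + 0.583305) = 1.6659 km
P4: √((-0.0182·111.32)² + (-0.0114·65.84)²) = √(4.104773 + 0.563364) = 2.1606 km
P5: √((-0.0155·111.32)² + (-0.0174·65.84)²) = √(2.977212 + 1.312436) = 2.0711 km
P6: √((0.0173·111.32)² + (0.0111·65.84)²) = √(3.708844 + 0.534104) = 2.0598 km
P7: √((0.0069·111.32)² + (0.0065·65.84)²) = √(0.589990 + 0.183150) = 0.8793 km
P8: √((-0.0189·111.32)² + (-0.0225·65.84)²) = √(4.426597 + 2.194546) = 2.5732 km
P9: √((-0.0132·111.32)² + (-0.0060·65.84)²) = √(2.159207 + 0.156057) = 1.5216 km
Threshold 1.6 km: P7 (0.8793 km), P9 (1.5216 km) are within range.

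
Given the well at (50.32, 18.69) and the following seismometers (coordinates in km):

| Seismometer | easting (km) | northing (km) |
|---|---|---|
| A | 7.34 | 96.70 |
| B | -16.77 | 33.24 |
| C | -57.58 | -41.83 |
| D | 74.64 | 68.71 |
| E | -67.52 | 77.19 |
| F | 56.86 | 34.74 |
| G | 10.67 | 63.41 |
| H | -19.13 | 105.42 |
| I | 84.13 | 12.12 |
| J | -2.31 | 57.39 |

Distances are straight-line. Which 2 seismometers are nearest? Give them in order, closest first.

Distances from (50.32, 18.69):
A: √((-42.98)² + (78.01)²) = √(1847.2804 + 6085.5601) = 89.07 km
B: √((-67.09)² + (14.55)²) = √(4501.0681 + 211.7025) = 68.65 km
C: √((-107.90)² + (-60.52)²) = √(11642.4100 + 3662.6704) = 123.71 km
D: √((24.32)² + (50.02)²) = √(591.4624 + 2502.0004) = 55.62 km
E: √((-117.84)² + (58.50)²) = √(13886.2656 + 3422.2500) = 131.56 km
F: √((6.54)² + (16.05)²) = √(42.7716 + 257.6025) = 17.33 km
G: √((-39.65)² + (44.72)²) = √(1572.1225 + 1999.8784) = 59.77 km
H: √((-69.45)² + (86.73)²) = √(4823.3025 + 7522.0929) = 111.11 km
I: √((33.81)² + (-6.57)²) = √(1143.1161 + 43.1649) = 34.44 km
J: √((-52.63)² + (38.70)²) = √(2769.9169 + 1497.6900) = 65.33 km
Sorted: F (17.33 km) < I (34.44 km) < D (55.62 km) < G (59.77 km) < …

F, I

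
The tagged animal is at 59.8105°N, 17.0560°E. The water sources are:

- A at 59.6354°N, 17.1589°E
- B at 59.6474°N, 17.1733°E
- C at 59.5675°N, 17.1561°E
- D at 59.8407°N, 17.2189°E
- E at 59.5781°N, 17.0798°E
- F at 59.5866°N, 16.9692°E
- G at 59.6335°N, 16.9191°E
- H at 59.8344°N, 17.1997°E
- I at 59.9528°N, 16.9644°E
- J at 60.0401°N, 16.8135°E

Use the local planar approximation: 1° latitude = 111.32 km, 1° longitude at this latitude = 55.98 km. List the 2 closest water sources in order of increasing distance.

Distances from 59.8105°N, 17.0560°E:
A: 20.3255 km
B: 19.3072 km
C: 27.6251 km
D: 9.7191 km
E: 25.9051 km
F: 25.3938 km
G: 21.1416 km
H: 8.4729 km
I: 16.6501 km
J: 28.9405 km
Sorted: H (8.4729 km) < D (9.7191 km) < I (16.6501 km) < B (19.3072 km) < …

H, D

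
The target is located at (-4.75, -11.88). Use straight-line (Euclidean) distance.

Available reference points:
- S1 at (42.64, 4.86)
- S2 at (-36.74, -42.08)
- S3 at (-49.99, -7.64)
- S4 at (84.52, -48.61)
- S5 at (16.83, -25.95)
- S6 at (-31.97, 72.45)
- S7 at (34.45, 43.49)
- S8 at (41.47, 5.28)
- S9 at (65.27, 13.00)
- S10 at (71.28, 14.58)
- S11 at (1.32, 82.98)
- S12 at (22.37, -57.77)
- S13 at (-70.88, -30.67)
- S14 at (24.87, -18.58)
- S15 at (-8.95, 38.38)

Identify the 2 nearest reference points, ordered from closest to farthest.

Distances from (-4.75, -11.88):
S1: 50.26
S2: 43.99
S3: 45.44
S4: 96.53
S5: 25.76
S6: 88.61
S7: 67.84
S8: 49.30
S9: 74.31
S10: 80.50
S11: 95.05
S12: 53.30
S13: 68.75
S14: 30.37
S15: 50.44
Sorted: S5 (25.76) < S14 (30.37) < S2 (43.99) < S3 (45.44) < …

S5, S14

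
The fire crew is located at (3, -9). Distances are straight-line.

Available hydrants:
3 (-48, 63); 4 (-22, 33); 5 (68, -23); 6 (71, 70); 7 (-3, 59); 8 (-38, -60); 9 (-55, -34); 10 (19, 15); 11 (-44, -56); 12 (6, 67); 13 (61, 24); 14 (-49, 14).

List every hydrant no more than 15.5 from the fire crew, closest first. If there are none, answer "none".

none

Distances from (3, -9):
3: √((-51)² + (72)²) = √(2601.0000 + 5184.0000) = 88.23
4: √((-25)² + (42)²) = √(625.0000 + 1764.0000) = 48.88
5: √((65)² + (-14)²) = √(4225.0000 + 196.0000) = 66.49
6: √((68)² + (79)²) = √(4624.0000 + 6241.0000) = 104.24
7: √((-6)² + (68)²) = √(36.0000 + 4624.0000) = 68.26
8: √((-41)² + (-51)²) = √(1681.0000 + 2601.0000) = 65.44
9: √((-58)² + (-25)²) = √(3364.0000 + 625.0000) = 63.16
10: √((16)² + (24)²) = √(256.0000 + 576.0000) = 28.84
11: √((-47)² + (-47)²) = √(2209.0000 + 2209.0000) = 66.47
12: √((3)² + (76)²) = √(9.0000 + 5776.0000) = 76.06
13: √((58)² + (33)²) = √(3364.0000 + 1089.0000) = 66.73
14: √((-52)² + (23)²) = √(2704.0000 + 529.0000) = 56.86
Threshold 15.5: none within range.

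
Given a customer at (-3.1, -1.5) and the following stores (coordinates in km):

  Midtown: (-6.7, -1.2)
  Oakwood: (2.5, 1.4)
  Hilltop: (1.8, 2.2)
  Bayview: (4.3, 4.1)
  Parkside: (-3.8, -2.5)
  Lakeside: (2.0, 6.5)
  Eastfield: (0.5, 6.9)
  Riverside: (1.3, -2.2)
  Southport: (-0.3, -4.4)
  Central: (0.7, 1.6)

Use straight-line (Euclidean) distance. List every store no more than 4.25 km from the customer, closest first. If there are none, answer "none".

Parkside, Midtown, Southport

Distances from (-3.1, -1.5):
Midtown: 3.6 km
Oakwood: 6.3 km
Hilltop: 6.1 km
Bayview: 9.3 km
Parkside: 1.2 km
Lakeside: 9.5 km
Eastfield: 9.1 km
Riverside: 4.5 km
Southport: 4.0 km
Central: 4.9 km
Threshold 4.25 km: Parkside (1.2 km), Midtown (3.6 km), Southport (4.0 km) are within range.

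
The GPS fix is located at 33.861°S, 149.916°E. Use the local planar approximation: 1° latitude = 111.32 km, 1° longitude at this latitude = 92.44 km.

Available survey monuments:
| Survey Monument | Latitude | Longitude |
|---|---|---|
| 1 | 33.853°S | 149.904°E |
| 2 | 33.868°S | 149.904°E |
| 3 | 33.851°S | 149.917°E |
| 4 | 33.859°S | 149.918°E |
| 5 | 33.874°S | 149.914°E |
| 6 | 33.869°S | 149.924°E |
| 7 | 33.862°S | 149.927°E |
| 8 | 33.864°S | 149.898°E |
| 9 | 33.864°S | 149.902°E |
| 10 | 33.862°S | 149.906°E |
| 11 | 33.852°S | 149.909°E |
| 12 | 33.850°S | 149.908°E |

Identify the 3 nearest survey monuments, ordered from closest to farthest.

4, 10, 7

Distances from 33.861°S, 149.916°E:
1: √((0.008·111.32)² + (-0.012·92.44)²) = √(0.79310 + 1.23050) = 1.423 km
2: √((-0.007·111.32)² + (-0.012·92.44)²) = √(0.60721 + 1.23050) = 1.356 km
3: √((0.010·111.32)² + (0.001·92.44)²) = √(1.23921 + 0.00855) = 1.117 km
4: √((0.002·111.32)² + (0.002·92.44)²) = √(0.04957 + 0.03418) = 0.289 km
5: √((-0.013·111.32)² + (-0.002·92.44)²) = √(2.09427 + 0.03418) = 1.459 km
6: √((-0.008·111.32)² + (0.008·92.44)²) = √(0.79310 + 0.54689) = 1.158 km
7: √((-0.001·111.32)² + (0.011·92.44)²) = √(0.01239 + 1.03396) = 1.023 km
8: √((-0.003·111.32)² + (-0.018·92.44)²) = √(0.11153 + 2.76863) = 1.697 km
9: √((-0.003·111.32)² + (-0.014·92.44)²) = √(0.11153 + 1.67485) = 1.337 km
10: √((-0.001·111.32)² + (-0.010·92.44)²) = √(0.01239 + 0.85452) = 0.931 km
11: √((0.009·111.32)² + (-0.007·92.44)²) = √(1.00376 + 0.41871) = 1.193 km
12: √((0.011·111.32)² + (-0.008·92.44)²) = √(1.49945 + 0.54689) = 1.431 km
Sorted: 4 (0.289 km) < 10 (0.931 km) < 7 (1.023 km) < 3 (1.117 km) < 6 (1.158 km) < …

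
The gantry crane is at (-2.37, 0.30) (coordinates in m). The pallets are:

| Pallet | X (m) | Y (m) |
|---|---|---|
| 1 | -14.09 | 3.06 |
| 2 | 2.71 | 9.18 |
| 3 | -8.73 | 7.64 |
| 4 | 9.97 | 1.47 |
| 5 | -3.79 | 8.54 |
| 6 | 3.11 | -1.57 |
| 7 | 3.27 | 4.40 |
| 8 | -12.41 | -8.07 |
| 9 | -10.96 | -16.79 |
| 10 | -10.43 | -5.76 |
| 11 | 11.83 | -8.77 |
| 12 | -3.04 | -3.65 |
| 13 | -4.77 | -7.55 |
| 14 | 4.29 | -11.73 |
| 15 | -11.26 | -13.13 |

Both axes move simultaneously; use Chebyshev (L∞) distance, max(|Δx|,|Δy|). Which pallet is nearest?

Distances from (-2.37, 0.30):
1: max(|-11.72|, |2.76|) = 11.72 m
2: max(|5.08|, |8.88|) = 8.88 m
3: max(|-6.36|, |7.34|) = 7.34 m
4: max(|12.34|, |1.17|) = 12.34 m
5: max(|-1.42|, |8.24|) = 8.24 m
6: max(|5.48|, |-1.87|) = 5.48 m
7: max(|5.64|, |4.10|) = 5.64 m
8: max(|-10.04|, |-8.37|) = 10.04 m
9: max(|-8.59|, |-17.09|) = 17.09 m
10: max(|-8.06|, |-6.06|) = 8.06 m
11: max(|14.20|, |-9.07|) = 14.20 m
12: max(|-0.67|, |-3.95|) = 3.95 m
13: max(|-2.40|, |-7.85|) = 7.85 m
14: max(|6.66|, |-12.03|) = 12.03 m
15: max(|-8.89|, |-13.43|) = 13.43 m
Minimum: 12 at 3.95 m.

12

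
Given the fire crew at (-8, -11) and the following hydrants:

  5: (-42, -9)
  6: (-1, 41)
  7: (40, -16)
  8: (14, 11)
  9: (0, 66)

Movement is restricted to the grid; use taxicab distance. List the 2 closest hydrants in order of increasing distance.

5, 8

Distances from (-8, -11):
5: 36
6: 59
7: 53
8: 44
9: 85
Sorted: 5 (36) < 8 (44) < 7 (53) < 6 (59) < …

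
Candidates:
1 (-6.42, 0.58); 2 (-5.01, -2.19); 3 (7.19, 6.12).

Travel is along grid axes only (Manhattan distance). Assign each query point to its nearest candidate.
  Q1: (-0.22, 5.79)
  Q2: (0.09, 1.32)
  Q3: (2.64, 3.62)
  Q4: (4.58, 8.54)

Q1→3; Q2→1; Q3→3; Q4→3

Q1 at (-0.22, 5.79):
  1: 11.41
  2: 12.77
  3: 7.74
  → nearest: 3 (7.74)
Q2 at (0.09, 1.32):
  1: 7.25
  2: 8.61
  3: 11.90
  → nearest: 1 (7.25)
Q3 at (2.64, 3.62):
  1: 12.10
  2: 13.46
  3: 7.05
  → nearest: 3 (7.05)
Q4 at (4.58, 8.54):
  1: 18.96
  2: 20.32
  3: 5.03
  → nearest: 3 (5.03)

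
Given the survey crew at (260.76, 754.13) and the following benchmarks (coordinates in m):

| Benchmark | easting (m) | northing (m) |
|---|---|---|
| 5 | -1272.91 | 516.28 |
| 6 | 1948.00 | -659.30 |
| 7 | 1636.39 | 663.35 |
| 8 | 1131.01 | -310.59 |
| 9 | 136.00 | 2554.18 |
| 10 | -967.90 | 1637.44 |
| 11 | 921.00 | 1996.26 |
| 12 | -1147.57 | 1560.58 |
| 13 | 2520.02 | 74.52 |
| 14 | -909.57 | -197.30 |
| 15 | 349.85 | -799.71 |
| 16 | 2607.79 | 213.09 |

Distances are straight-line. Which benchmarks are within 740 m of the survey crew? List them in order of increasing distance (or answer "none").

Distances from (260.76, 754.13):
5: 1552.00 m
6: 2201.04 m
7: 1378.62 m
8: 1375.12 m
9: 1804.37 m
10: 1513.22 m
11: 1406.70 m
12: 1622.88 m
13: 2359.26 m
14: 1508.27 m
15: 1556.39 m
16: 2408.58 m
Threshold 740 m: none within range.

none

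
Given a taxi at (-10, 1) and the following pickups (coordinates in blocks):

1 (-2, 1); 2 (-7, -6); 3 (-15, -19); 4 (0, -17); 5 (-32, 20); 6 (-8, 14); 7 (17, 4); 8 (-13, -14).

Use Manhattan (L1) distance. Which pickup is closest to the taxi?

1

Distances from (-10, 1):
1: |8| + |0| = 8 + 0 = 8 blocks
2: |3| + |-7| = 3 + 7 = 10 blocks
3: |-5| + |-20| = 5 + 20 = 25 blocks
4: |10| + |-18| = 10 + 18 = 28 blocks
5: |-22| + |19| = 22 + 19 = 41 blocks
6: |2| + |13| = 2 + 13 = 15 blocks
7: |27| + |3| = 27 + 3 = 30 blocks
8: |-3| + |-15| = 3 + 15 = 18 blocks
Minimum: 1 at 8 blocks.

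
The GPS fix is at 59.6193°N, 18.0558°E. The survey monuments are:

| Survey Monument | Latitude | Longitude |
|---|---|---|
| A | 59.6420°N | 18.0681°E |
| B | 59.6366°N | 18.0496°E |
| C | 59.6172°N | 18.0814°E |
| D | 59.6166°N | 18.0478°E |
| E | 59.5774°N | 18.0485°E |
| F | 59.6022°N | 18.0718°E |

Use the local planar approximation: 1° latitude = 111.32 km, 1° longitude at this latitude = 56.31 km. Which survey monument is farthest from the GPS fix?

E

Distances from 59.6193°N, 18.0558°E:
A: 2.6202 km
B: 1.9572 km
C: 1.4604 km
D: 0.5415 km
E: 4.6824 km
F: 2.1060 km
Maximum: E at 4.6824 km.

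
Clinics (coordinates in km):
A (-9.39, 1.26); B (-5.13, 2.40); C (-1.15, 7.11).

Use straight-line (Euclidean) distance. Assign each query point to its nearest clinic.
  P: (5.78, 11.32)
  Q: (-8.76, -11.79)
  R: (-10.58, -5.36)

P at (5.78, 11.32):
  A: 18.20 km
  B: 14.09 km
  C: 8.11 km
  → nearest: C (8.11 km)
Q at (-8.76, -11.79):
  A: 13.07 km
  B: 14.65 km
  C: 20.37 km
  → nearest: A (13.07 km)
R at (-10.58, -5.36):
  A: 6.73 km
  B: 9.48 km
  C: 15.63 km
  → nearest: A (6.73 km)

P→C; Q→A; R→A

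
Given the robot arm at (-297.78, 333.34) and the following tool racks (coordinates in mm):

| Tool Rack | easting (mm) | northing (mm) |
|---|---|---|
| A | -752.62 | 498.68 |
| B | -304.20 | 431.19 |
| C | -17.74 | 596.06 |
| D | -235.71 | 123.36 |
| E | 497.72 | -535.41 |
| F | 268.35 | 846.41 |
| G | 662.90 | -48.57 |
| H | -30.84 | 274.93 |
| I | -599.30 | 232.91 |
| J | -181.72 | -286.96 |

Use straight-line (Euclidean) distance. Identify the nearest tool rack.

Distances from (-297.78, 333.34):
A: √((-454.84)² + (165.34)²) = √(206879.4256 + 27337.3156) = 483.96 mm
B: √((-6.42)² + (97.85)²) = √(41.2164 + 9574.6225) = 98.06 mm
C: √((280.04)² + (262.72)²) = √(78422.4016 + 69021.7984) = 383.98 mm
D: √((62.07)² + (-209.98)²) = √(3852.6849 + 44091.6004) = 218.96 mm
E: √((795.50)² + (-868.75)²) = √(632820.2500 + 754726.5625) = 1177.94 mm
F: √((566.13)² + (513.07)²) = √(320503.1769 + 263240.8249) = 764.03 mm
G: √((960.68)² + (-381.91)²) = √(922906.0624 + 145855.2481) = 1033.81 mm
H: √((266.94)² + (-58.41)²) = √(71256.9636 + 3411.7281) = 273.26 mm
I: √((-301.52)² + (-100.43)²) = √(90914.3104 + 10086.1849) = 317.81 mm
J: √((116.06)² + (-620.30)²) = √(13469.9236 + 384772.0900) = 631.06 mm
Minimum: B at 98.06 mm.

B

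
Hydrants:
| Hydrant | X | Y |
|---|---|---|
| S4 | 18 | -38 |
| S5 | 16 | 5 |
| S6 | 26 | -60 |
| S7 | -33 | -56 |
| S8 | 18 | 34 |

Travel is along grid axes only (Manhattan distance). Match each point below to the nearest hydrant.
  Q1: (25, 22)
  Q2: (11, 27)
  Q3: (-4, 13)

Q1→S8; Q2→S8; Q3→S5

Q1 at (25, 22):
  S4: |-7| + |-60| = 7 + 60 = 67
  S5: |-9| + |-17| = 9 + 17 = 26
  S6: |1| + |-82| = 1 + 82 = 83
  S7: |-58| + |-78| = 58 + 78 = 136
  S8: |-7| + |12| = 7 + 12 = 19
  → nearest: S8 (19)
Q2 at (11, 27):
  S4: |7| + |-65| = 7 + 65 = 72
  S5: |5| + |-22| = 5 + 22 = 27
  S6: |15| + |-87| = 15 + 87 = 102
  S7: |-44| + |-83| = 44 + 83 = 127
  S8: |7| + |7| = 7 + 7 = 14
  → nearest: S8 (14)
Q3 at (-4, 13):
  S4: |22| + |-51| = 22 + 51 = 73
  S5: |20| + |-8| = 20 + 8 = 28
  S6: |30| + |-73| = 30 + 73 = 103
  S7: |-29| + |-69| = 29 + 69 = 98
  S8: |22| + |21| = 22 + 21 = 43
  → nearest: S5 (28)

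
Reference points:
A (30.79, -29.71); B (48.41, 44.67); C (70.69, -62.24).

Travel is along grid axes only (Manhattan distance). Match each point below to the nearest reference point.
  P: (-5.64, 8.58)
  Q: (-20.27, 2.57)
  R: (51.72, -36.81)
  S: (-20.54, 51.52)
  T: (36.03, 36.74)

P→A; Q→A; R→A; S→B; T→B

P at (-5.64, 8.58):
  A: |36.43| + |-38.29| = 36.43 + 38.29 = 74.72
  B: |54.05| + |36.09| = 54.05 + 36.09 = 90.14
  C: |76.33| + |-70.82| = 76.33 + 70.82 = 147.15
  → nearest: A (74.72)
Q at (-20.27, 2.57):
  A: |51.06| + |-32.28| = 51.06 + 32.28 = 83.34
  B: |68.68| + |42.10| = 68.68 + 42.10 = 110.78
  C: |90.96| + |-64.81| = 90.96 + 64.81 = 155.77
  → nearest: A (83.34)
R at (51.72, -36.81):
  A: |-20.93| + |7.10| = 20.93 + 7.10 = 28.03
  B: |-3.31| + |81.48| = 3.31 + 81.48 = 84.79
  C: |18.97| + |-25.43| = 18.97 + 25.43 = 44.40
  → nearest: A (28.03)
S at (-20.54, 51.52):
  A: |51.33| + |-81.23| = 51.33 + 81.23 = 132.56
  B: |68.95| + |-6.85| = 68.95 + 6.85 = 75.80
  C: |91.23| + |-113.76| = 91.23 + 113.76 = 204.99
  → nearest: B (75.80)
T at (36.03, 36.74):
  A: |-5.24| + |-66.45| = 5.24 + 66.45 = 71.69
  B: |12.38| + |7.93| = 12.38 + 7.93 = 20.31
  C: |34.66| + |-98.98| = 34.66 + 98.98 = 133.64
  → nearest: B (20.31)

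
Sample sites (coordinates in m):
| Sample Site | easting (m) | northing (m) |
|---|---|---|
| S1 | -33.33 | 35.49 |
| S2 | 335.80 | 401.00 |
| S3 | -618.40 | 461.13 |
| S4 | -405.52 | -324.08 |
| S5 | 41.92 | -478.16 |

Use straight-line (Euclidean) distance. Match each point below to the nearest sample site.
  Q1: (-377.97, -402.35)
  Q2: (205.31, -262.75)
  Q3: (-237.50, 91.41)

Q1→S4; Q2→S5; Q3→S1

Q1 at (-377.97, -402.35):
  S1: 557.21 m
  S2: 1074.63 m
  S3: 896.33 m
  S4: 82.98 m
  S5: 426.68 m
  → nearest: S4 (82.98 m)
Q2 at (205.31, -262.75):
  S1: 381.96 m
  S2: 676.46 m
  S3: 1096.59 m
  S4: 613.90 m
  S5: 270.37 m
  → nearest: S5 (270.37 m)
Q3 at (-237.50, 91.41):
  S1: 211.69 m
  S2: 651.55 m
  S3: 530.83 m
  S4: 448.18 m
  S5: 634.42 m
  → nearest: S1 (211.69 m)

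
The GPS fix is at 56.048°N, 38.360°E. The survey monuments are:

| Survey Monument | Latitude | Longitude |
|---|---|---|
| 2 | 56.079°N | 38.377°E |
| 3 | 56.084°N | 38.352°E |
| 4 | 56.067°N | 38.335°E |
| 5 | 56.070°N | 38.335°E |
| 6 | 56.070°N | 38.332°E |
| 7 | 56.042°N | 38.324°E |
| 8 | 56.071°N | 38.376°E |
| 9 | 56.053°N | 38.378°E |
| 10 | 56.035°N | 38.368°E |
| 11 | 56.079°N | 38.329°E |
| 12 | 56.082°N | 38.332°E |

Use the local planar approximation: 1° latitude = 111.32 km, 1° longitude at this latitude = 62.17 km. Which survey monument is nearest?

9

Distances from 56.048°N, 38.360°E:
2: 3.609 km
3: 4.038 km
4: 2.625 km
5: 2.901 km
6: 3.005 km
7: 2.336 km
8: 2.747 km
9: 1.250 km
10: 1.530 km
11: 3.953 km
12: 4.166 km
Minimum: 9 at 1.250 km.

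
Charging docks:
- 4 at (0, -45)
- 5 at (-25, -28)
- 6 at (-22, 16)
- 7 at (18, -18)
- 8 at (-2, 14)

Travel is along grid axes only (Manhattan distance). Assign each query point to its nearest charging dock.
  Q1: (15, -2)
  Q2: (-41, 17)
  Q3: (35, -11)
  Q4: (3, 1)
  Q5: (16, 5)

Q1→7; Q2→6; Q3→7; Q4→8; Q5→7

Q1 at (15, -2):
  4: |-15| + |-43| = 15 + 43 = 58
  5: |-40| + |-26| = 40 + 26 = 66
  6: |-37| + |18| = 37 + 18 = 55
  7: |3| + |-16| = 3 + 16 = 19
  8: |-17| + |16| = 17 + 16 = 33
  → nearest: 7 (19)
Q2 at (-41, 17):
  4: |41| + |-62| = 41 + 62 = 103
  5: |16| + |-45| = 16 + 45 = 61
  6: |19| + |-1| = 19 + 1 = 20
  7: |59| + |-35| = 59 + 35 = 94
  8: |39| + |-3| = 39 + 3 = 42
  → nearest: 6 (20)
Q3 at (35, -11):
  4: |-35| + |-34| = 35 + 34 = 69
  5: |-60| + |-17| = 60 + 17 = 77
  6: |-57| + |27| = 57 + 27 = 84
  7: |-17| + |-7| = 17 + 7 = 24
  8: |-37| + |25| = 37 + 25 = 62
  → nearest: 7 (24)
Q4 at (3, 1):
  4: |-3| + |-46| = 3 + 46 = 49
  5: |-28| + |-29| = 28 + 29 = 57
  6: |-25| + |15| = 25 + 15 = 40
  7: |15| + |-19| = 15 + 19 = 34
  8: |-5| + |13| = 5 + 13 = 18
  → nearest: 8 (18)
Q5 at (16, 5):
  4: |-16| + |-50| = 16 + 50 = 66
  5: |-41| + |-33| = 41 + 33 = 74
  6: |-38| + |11| = 38 + 11 = 49
  7: |2| + |-23| = 2 + 23 = 25
  8: |-18| + |9| = 18 + 9 = 27
  → nearest: 7 (25)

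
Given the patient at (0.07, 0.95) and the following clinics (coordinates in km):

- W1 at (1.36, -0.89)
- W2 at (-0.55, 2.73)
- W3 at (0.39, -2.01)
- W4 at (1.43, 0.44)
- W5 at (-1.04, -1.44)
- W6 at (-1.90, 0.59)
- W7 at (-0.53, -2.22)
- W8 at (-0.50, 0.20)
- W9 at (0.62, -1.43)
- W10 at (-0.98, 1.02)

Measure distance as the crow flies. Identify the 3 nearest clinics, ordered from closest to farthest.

Distances from (0.07, 0.95):
W1: √((1.29)² + (-1.84)²) = √(1.6641 + 3.3856) = 2.25 km
W2: √((-0.62)² + (1.78)²) = √(0.3844 + 3.1684) = 1.88 km
W3: √((0.32)² + (-2.96)²) = √(0.1024 + 8.7616) = 2.98 km
W4: √((1.36)² + (-0.51)²) = √(1.8496 + 0.2601) = 1.45 km
W5: √((-1.11)² + (-2.39)²) = √(1.2321 + 5.7121) = 2.64 km
W6: √((-1.97)² + (-0.36)²) = √(3.8809 + 0.1296) = 2.00 km
W7: √((-0.60)² + (-3.17)²) = √(0.3600 + 10.0489) = 3.23 km
W8: √((-0.57)² + (-0.75)²) = √(0.3249 + 0.5625) = 0.94 km
W9: √((0.55)² + (-2.38)²) = √(0.3025 + 5.6644) = 2.44 km
W10: √((-1.05)² + (0.07)²) = √(1.1025 + 0.0049) = 1.05 km
Sorted: W8 (0.94 km) < W10 (1.05 km) < W4 (1.45 km) < W2 (1.88 km) < W6 (2.00 km) < …

W8, W10, W4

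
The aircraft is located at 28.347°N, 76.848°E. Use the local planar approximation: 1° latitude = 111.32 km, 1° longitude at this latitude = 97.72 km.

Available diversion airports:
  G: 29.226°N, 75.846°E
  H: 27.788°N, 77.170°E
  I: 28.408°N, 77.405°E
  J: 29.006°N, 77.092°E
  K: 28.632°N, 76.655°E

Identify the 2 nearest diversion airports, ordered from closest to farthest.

K, I

Distances from 28.347°N, 76.848°E:
G: √((0.879·111.32)² + (-1.002·97.72)²) = √(9574.67730 + 9587.43339) = 138.427 km
H: √((-0.559·111.32)² + (0.322·97.72)²) = √(3872.30905 + 990.09909) = 69.731 km
I: √((0.061·111.32)² + (0.557·97.72)²) = √(46.11116 + 2962.62925) = 54.852 km
J: √((0.659·111.32)² + (0.244·97.72)²) = √(5381.67199 + 568.52108) = 77.137 km
K: √((0.285·111.32)² + (-0.193·97.72)²) = √(1006.55177 + 355.69809) = 36.909 km
Sorted: K (36.909 km) < I (54.852 km) < H (69.731 km) < J (77.137 km) < …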